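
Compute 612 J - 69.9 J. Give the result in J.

In J:
  612 J → 612
  69.9 J → 69.9
Difference: 612 - 69.9 = 542.1

542.1 J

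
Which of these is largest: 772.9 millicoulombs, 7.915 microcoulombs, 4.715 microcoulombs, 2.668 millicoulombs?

772.9 millicoulombs

772.9 millicoulombs = 0.7729 coulombs
7.915 microcoulombs = 0.000007915 coulombs
4.715 microcoulombs = 0.000004715 coulombs
2.668 millicoulombs = 0.002668 coulombs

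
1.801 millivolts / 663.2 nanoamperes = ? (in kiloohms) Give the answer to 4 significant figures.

2.716 kiloohms

(1.801 × 10⁻³) / (663.2 × 10⁻⁹) = 0.00271562 × 10⁶ Ω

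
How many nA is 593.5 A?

(no prefix) = 10^0, nano = 10^-9; factor is 10^9.
593.5 × 10^9 = 593500000000

593500000000 nA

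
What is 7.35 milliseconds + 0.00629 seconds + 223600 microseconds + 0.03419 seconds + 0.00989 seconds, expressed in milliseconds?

In milliseconds:
  7.35 milliseconds → 7.35
  0.00629 seconds = 0.00629 × 10^3 milliseconds = 6.29
  223600 microseconds = 223600 × 10^-3 milliseconds = 223.6
  0.03419 seconds = 0.03419 × 10^3 milliseconds = 34.19
  0.00989 seconds = 0.00989 × 10^3 milliseconds = 9.89
Sum: 7.35 + 6.29 + 223.6 + 34.19 + 9.89 = 281.32

281.32 milliseconds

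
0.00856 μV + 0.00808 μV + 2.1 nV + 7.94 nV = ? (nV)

In nV:
  0.00856 μV = 0.00856 × 10³ nV = 8.56
  0.00808 μV = 0.00808 × 10³ nV = 8.08
  2.1 nV → 2.1
  7.94 nV → 7.94
Sum: 8.56 + 8.08 + 2.1 + 7.94 = 26.68

26.68 nV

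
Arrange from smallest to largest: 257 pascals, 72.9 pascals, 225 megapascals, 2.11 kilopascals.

257 pascals = 257 pascals
72.9 pascals = 72.9 pascals
225 megapascals = 225000000 pascals
2.11 kilopascals = 2110 pascals

72.9 pascals < 257 pascals < 2.11 kilopascals < 225 megapascals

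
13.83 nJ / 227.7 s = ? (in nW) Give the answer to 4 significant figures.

(13.83 × 10^-9) / (227.7) = 0.0607378 × 10^-9 W

0.06074 nW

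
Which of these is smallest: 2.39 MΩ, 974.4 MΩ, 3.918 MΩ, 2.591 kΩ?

2.591 kΩ

2.39 MΩ = 2390000 Ω
974.4 MΩ = 974400000 Ω
3.918 MΩ = 3918000 Ω
2.591 kΩ = 2591 Ω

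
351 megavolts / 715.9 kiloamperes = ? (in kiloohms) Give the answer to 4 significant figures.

0.4903 kiloohms

(351 × 10⁶) / (715.9 × 10³) = 0.490292 × 10³ Ω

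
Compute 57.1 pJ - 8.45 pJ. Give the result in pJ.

48.65 pJ

In pJ:
  57.1 pJ → 57.1
  8.45 pJ → 8.45
Difference: 57.1 - 8.45 = 48.65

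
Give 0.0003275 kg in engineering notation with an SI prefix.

327.5 mg

= 327.5 × 10⁻³ g; 10⁻³ is milli.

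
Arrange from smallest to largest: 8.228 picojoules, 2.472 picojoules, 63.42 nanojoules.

8.228 picojoules = 0.000000000008228 joules
2.472 picojoules = 0.000000000002472 joules
63.42 nanojoules = 0.00000006342 joules

2.472 picojoules < 8.228 picojoules < 63.42 nanojoules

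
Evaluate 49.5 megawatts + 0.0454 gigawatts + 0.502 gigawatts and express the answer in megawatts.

In megawatts:
  49.5 megawatts → 49.5
  0.0454 gigawatts = 0.0454e3 megawatts = 45.4
  0.502 gigawatts = 0.502e3 megawatts = 502
Sum: 49.5 + 45.4 + 502 = 596.9

596.9 megawatts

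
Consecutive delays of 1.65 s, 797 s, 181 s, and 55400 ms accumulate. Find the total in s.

1035.05 s

In s:
  1.65 s → 1.65
  797 s → 797
  181 s → 181
  55400 ms = 55400 × 10^-3 s = 55.4
Sum: 1.65 + 797 + 181 + 55.4 = 1035.05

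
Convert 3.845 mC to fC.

3845000000000 fC

milli = 1e-3, femto = 1e-15; factor is 1e12.
3.845 × 1e12 = 3845000000000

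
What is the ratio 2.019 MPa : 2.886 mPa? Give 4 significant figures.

(2.019e6) / (2.886e-3) = 0.69958e9

699600000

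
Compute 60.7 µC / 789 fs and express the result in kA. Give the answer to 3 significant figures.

(60.7 × 10^-6) / (789 × 10^-15) = 0.076933 × 10^9 A

76900 kA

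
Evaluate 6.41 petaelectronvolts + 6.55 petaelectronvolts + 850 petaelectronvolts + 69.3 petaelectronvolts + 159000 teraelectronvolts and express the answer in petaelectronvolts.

In petaelectronvolts:
  6.41 petaelectronvolts → 6.41
  6.55 petaelectronvolts → 6.55
  850 petaelectronvolts → 850
  69.3 petaelectronvolts → 69.3
  159000 teraelectronvolts = 159000 × 10⁻³ petaelectronvolts = 159
Sum: 6.41 + 6.55 + 850 + 69.3 + 159 = 1091.26

1091.26 petaelectronvolts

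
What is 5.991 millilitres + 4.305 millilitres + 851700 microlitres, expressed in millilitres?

In millilitres:
  5.991 millilitres → 5.991
  4.305 millilitres → 4.305
  851700 microlitres = 851700e-3 millilitres = 851.7
Sum: 5.991 + 4.305 + 851.7 = 861.996

861.996 millilitres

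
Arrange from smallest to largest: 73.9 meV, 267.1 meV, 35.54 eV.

73.9 meV < 267.1 meV < 35.54 eV

73.9 meV = 0.0739 eV
267.1 meV = 0.2671 eV
35.54 eV = 35.54 eV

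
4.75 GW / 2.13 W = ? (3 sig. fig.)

(4.75 × 10⁹) / (2.13) = 2.23 × 10⁹

2230000000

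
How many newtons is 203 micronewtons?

micro = 1e-6, (no prefix) = 1e0; factor is 1e-6.
203 × 1e-6 = 0.000203

0.000203 newtons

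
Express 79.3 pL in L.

0.0000000000793 L

pico = 10^-12, (no prefix) = 10^0; factor is 10^-12.
79.3 × 10^-12 = 0.0000000000793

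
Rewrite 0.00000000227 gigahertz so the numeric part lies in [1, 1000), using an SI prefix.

= 2.27 hertz; mantissa already in [1, 1000).

2.27 hertz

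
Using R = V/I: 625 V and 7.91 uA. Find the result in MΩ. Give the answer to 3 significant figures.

79.0 MΩ

(625) / (7.91e-6) = 79.014e6 Ω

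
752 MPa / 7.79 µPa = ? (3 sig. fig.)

96500000000000

(752 × 10⁶) / (7.79 × 10⁻⁶) = 96.53 × 10¹²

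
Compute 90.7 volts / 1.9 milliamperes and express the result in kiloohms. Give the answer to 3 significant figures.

(90.7) / (1.9e-3) = 47.737e3 Ω

47.7 kiloohms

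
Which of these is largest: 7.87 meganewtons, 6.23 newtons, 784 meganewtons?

7.87 meganewtons = 7870000 newtons
6.23 newtons = 6.23 newtons
784 meganewtons = 784000000 newtons

784 meganewtons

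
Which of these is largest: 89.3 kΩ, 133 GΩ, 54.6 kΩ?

89.3 kΩ = 89300 Ω
133 GΩ = 133000000000 Ω
54.6 kΩ = 54600 Ω

133 GΩ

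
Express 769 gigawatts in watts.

769000000000 watts

giga = 10^9, (no prefix) = 10^0; factor is 10^9.
769 × 10^9 = 769000000000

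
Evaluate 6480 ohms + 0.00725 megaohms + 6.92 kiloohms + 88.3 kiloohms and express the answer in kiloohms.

In kiloohms:
  6480 ohms = 6480e-3 kiloohms = 6.48
  0.00725 megaohms = 0.00725e3 kiloohms = 7.25
  6.92 kiloohms → 6.92
  88.3 kiloohms → 88.3
Sum: 6.48 + 7.25 + 6.92 + 88.3 = 108.95

108.95 kiloohms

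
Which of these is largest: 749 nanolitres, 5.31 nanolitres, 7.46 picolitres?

749 nanolitres = 0.000000749 litres
5.31 nanolitres = 0.00000000531 litres
7.46 picolitres = 0.00000000000746 litres

749 nanolitres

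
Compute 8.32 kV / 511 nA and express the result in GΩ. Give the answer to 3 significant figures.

16.3 GΩ

(8.32 × 10³) / (511 × 10⁻⁹) = 0.016282 × 10¹² Ω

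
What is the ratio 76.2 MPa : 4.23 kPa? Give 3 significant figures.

(76.2 × 10^6) / (4.23 × 10^3) = 18.01 × 10^3

18000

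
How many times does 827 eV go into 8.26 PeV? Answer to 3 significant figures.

(8.26e15) / (827) = 0.009988e15

9990000000000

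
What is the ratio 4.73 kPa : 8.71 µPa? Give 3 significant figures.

543000000

(4.73 × 10³) / (8.71 × 10⁻⁶) = 0.5431 × 10⁹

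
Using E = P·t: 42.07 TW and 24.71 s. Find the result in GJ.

42.07e12 × 24.71 = 1039.5497e12 J

1039549.7 GJ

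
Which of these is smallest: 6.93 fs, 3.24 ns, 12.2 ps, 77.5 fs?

6.93 fs

6.93 fs = 0.00000000000000693 s
3.24 ns = 0.00000000324 s
12.2 ps = 0.0000000000122 s
77.5 fs = 0.0000000000000775 s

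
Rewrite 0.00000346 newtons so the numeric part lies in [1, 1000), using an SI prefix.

= 3.46e-6 newtons; 1e-6 is micro.

3.46 micronewtons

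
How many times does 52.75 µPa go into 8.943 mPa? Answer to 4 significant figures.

169.5

(8.943 × 10⁻³) / (52.75 × 10⁻⁶) = 0.16954 × 10³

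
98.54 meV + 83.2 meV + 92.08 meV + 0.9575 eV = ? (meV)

1231.32 meV

In meV:
  98.54 meV → 98.54
  83.2 meV → 83.2
  92.08 meV → 92.08
  0.9575 eV = 0.9575e3 meV = 957.5
Sum: 98.54 + 83.2 + 92.08 + 957.5 = 1231.32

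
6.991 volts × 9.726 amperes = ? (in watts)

67.994466 watts

6.991 × 9.726 = 67.994466 W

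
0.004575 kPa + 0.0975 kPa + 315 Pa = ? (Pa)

In Pa:
  0.004575 kPa = 0.004575e3 Pa = 4.575
  0.0975 kPa = 0.0975e3 Pa = 97.5
  315 Pa → 315
Sum: 4.575 + 97.5 + 315 = 417.075

417.075 Pa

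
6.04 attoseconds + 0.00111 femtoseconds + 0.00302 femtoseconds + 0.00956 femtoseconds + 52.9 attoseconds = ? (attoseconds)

In attoseconds:
  6.04 attoseconds → 6.04
  0.00111 femtoseconds = 0.00111 × 10^3 attoseconds = 1.11
  0.00302 femtoseconds = 0.00302 × 10^3 attoseconds = 3.02
  0.00956 femtoseconds = 0.00956 × 10^3 attoseconds = 9.56
  52.9 attoseconds → 52.9
Sum: 6.04 + 1.11 + 3.02 + 9.56 + 52.9 = 72.63

72.63 attoseconds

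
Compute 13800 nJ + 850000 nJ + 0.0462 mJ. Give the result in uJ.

In uJ:
  13800 nJ = 13800 × 10⁻³ uJ = 13.8
  850000 nJ = 850000 × 10⁻³ uJ = 850
  0.0462 mJ = 0.0462 × 10³ uJ = 46.2
Sum: 13.8 + 850 + 46.2 = 910

910 uJ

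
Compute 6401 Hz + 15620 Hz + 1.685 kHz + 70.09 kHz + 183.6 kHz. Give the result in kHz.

277.396 kHz

In kHz:
  6401 Hz = 6401 × 10⁻³ kHz = 6.401
  15620 Hz = 15620 × 10⁻³ kHz = 15.62
  1.685 kHz → 1.685
  70.09 kHz → 70.09
  183.6 kHz → 183.6
Sum: 6.401 + 15.62 + 1.685 + 70.09 + 183.6 = 277.396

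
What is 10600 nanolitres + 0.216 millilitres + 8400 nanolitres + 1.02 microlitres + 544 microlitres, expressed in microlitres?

In microlitres:
  10600 nanolitres = 10600 × 10⁻³ microlitres = 10.6
  0.216 millilitres = 0.216 × 10³ microlitres = 216
  8400 nanolitres = 8400 × 10⁻³ microlitres = 8.4
  1.02 microlitres → 1.02
  544 microlitres → 544
Sum: 10.6 + 216 + 8.4 + 1.02 + 544 = 780.02

780.02 microlitres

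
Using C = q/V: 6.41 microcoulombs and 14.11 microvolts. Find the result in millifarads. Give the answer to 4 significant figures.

(6.41 × 10⁻⁶) / (14.11 × 10⁻⁶) = 0.454288 F

454.3 millifarads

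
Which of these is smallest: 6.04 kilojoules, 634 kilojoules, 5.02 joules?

5.02 joules

6.04 kilojoules = 6040 joules
634 kilojoules = 634000 joules
5.02 joules = 5.02 joules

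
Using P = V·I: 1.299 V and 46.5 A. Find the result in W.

1.299 × 46.5 = 60.4035 W

60.4035 W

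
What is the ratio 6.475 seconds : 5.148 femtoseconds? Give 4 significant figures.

(6.475) / (5.148e-15) = 1.2578e15

1258000000000000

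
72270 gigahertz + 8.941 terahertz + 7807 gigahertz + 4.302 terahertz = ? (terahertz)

In terahertz:
  72270 gigahertz = 72270e-3 terahertz = 72.27
  8.941 terahertz → 8.941
  7807 gigahertz = 7807e-3 terahertz = 7.807
  4.302 terahertz → 4.302
Sum: 72.27 + 8.941 + 7.807 + 4.302 = 93.32

93.32 terahertz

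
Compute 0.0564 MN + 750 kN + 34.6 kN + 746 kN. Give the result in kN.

In kN:
  0.0564 MN = 0.0564 × 10^3 kN = 56.4
  750 kN → 750
  34.6 kN → 34.6
  746 kN → 746
Sum: 56.4 + 750 + 34.6 + 746 = 1587

1587 kN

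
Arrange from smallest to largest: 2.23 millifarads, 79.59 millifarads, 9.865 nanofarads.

9.865 nanofarads < 2.23 millifarads < 79.59 millifarads

2.23 millifarads = 0.00223 farads
79.59 millifarads = 0.07959 farads
9.865 nanofarads = 0.000000009865 farads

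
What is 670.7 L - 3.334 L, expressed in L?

667.366 L

In L:
  670.7 L → 670.7
  3.334 L → 3.334
Difference: 670.7 - 3.334 = 667.366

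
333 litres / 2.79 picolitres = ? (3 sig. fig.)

119000000000000

(333) / (2.79 × 10⁻¹²) = 119.4 × 10¹²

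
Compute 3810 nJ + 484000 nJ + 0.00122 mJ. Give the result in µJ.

In µJ:
  3810 nJ = 3810 × 10^-3 µJ = 3.81
  484000 nJ = 484000 × 10^-3 µJ = 484
  0.00122 mJ = 0.00122 × 10^3 µJ = 1.22
Sum: 3.81 + 484 + 1.22 = 489.03

489.03 µJ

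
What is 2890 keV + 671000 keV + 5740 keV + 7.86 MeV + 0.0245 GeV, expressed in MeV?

711.99 MeV

In MeV:
  2890 keV = 2890 × 10⁻³ MeV = 2.89
  671000 keV = 671000 × 10⁻³ MeV = 671
  5740 keV = 5740 × 10⁻³ MeV = 5.74
  7.86 MeV → 7.86
  0.0245 GeV = 0.0245 × 10³ MeV = 24.5
Sum: 2.89 + 671 + 5.74 + 7.86 + 24.5 = 711.99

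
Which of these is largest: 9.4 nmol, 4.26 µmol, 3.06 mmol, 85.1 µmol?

3.06 mmol

9.4 nmol = 0.0000000094 mol
4.26 µmol = 0.00000426 mol
3.06 mmol = 0.00306 mol
85.1 µmol = 0.0000851 mol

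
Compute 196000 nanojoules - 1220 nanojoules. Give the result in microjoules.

In microjoules:
  196000 nanojoules = 196000e-3 microjoules = 196
  1220 nanojoules = 1220e-3 microjoules = 1.22
Difference: 196 - 1.22 = 194.78

194.78 microjoules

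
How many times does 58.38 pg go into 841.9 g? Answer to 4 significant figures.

(841.9) / (58.38 × 10^-12) = 14.421 × 10^12

14420000000000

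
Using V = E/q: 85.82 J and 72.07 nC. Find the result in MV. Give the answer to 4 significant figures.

1191 MV

(85.82) / (72.07e-9) = 1.19079e9 V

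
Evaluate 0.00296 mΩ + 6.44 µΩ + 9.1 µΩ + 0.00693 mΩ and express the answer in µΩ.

In µΩ:
  0.00296 mΩ = 0.00296 × 10^3 µΩ = 2.96
  6.44 µΩ → 6.44
  9.1 µΩ → 9.1
  0.00693 mΩ = 0.00693 × 10^3 µΩ = 6.93
Sum: 2.96 + 6.44 + 9.1 + 6.93 = 25.43

25.43 µΩ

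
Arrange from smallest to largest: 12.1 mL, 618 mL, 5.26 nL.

5.26 nL < 12.1 mL < 618 mL

12.1 mL = 0.0121 L
618 mL = 0.618 L
5.26 nL = 0.00000000526 L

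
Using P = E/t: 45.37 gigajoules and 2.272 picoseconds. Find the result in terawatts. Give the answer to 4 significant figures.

(45.37 × 10^9) / (2.272 × 10^-12) = 19.9692 × 10^21 W

19970000000 terawatts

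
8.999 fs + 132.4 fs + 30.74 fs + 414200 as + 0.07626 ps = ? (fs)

662.599 fs

In fs:
  8.999 fs → 8.999
  132.4 fs → 132.4
  30.74 fs → 30.74
  414200 as = 414200e-3 fs = 414.2
  0.07626 ps = 0.07626e3 fs = 76.26
Sum: 8.999 + 132.4 + 30.74 + 414.2 + 76.26 = 662.599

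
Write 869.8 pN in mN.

0.0000008698 mN

pico = 1e-12, milli = 1e-3; factor is 1e-9.
869.8 × 1e-9 = 0.0000008698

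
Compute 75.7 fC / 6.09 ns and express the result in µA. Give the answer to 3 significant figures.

(75.7e-15) / (6.09e-9) = 12.43e-6 A

12.4 µA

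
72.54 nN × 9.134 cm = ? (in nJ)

6.6258036 nJ

72.54 × 10⁻⁹ × 9.134 × 10⁻² = 662.58036 × 10⁻¹¹ J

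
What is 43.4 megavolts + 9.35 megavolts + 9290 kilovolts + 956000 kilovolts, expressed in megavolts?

In megavolts:
  43.4 megavolts → 43.4
  9.35 megavolts → 9.35
  9290 kilovolts = 9290 × 10^-3 megavolts = 9.29
  956000 kilovolts = 956000 × 10^-3 megavolts = 956
Sum: 43.4 + 9.35 + 9.29 + 956 = 1018.04

1018.04 megavolts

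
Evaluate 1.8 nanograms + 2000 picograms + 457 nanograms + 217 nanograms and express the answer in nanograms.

In nanograms:
  1.8 nanograms → 1.8
  2000 picograms = 2000e-3 nanograms = 2
  457 nanograms → 457
  217 nanograms → 217
Sum: 1.8 + 2 + 457 + 217 = 677.8

677.8 nanograms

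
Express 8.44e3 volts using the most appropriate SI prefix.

= 8.44e3 volts; 1e3 is kilo.

8.44 kilovolts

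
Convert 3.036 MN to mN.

mega = 1e6, milli = 1e-3; factor is 1e9.
3.036 × 1e9 = 3036000000

3036000000 mN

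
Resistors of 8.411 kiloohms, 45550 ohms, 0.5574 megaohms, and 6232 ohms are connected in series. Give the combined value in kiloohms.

In kiloohms:
  8.411 kiloohms → 8.411
  45550 ohms = 45550 × 10^-3 kiloohms = 45.55
  0.5574 megaohms = 0.5574 × 10^3 kiloohms = 557.4
  6232 ohms = 6232 × 10^-3 kiloohms = 6.232
Sum: 8.411 + 45.55 + 557.4 + 6.232 = 617.593

617.593 kiloohms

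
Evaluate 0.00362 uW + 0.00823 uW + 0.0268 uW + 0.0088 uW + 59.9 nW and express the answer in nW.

In nW:
  0.00362 uW = 0.00362 × 10^3 nW = 3.62
  0.00823 uW = 0.00823 × 10^3 nW = 8.23
  0.0268 uW = 0.0268 × 10^3 nW = 26.8
  0.0088 uW = 0.0088 × 10^3 nW = 8.8
  59.9 nW → 59.9
Sum: 3.62 + 8.23 + 26.8 + 8.8 + 59.9 = 107.35

107.35 nW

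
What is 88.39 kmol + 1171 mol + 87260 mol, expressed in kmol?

176.821 kmol

In kmol:
  88.39 kmol → 88.39
  1171 mol = 1171e-3 kmol = 1.171
  87260 mol = 87260e-3 kmol = 87.26
Sum: 88.39 + 1.171 + 87.26 = 176.821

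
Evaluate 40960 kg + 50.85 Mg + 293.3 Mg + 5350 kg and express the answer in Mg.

In Mg:
  40960 kg = 40960 × 10^-3 Mg = 40.96
  50.85 Mg → 50.85
  293.3 Mg → 293.3
  5350 kg = 5350 × 10^-3 Mg = 5.35
Sum: 40.96 + 50.85 + 293.3 + 5.35 = 390.46

390.46 Mg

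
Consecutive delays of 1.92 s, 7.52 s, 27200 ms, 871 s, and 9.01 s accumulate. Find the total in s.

In s:
  1.92 s → 1.92
  7.52 s → 7.52
  27200 ms = 27200 × 10⁻³ s = 27.2
  871 s → 871
  9.01 s → 9.01
Sum: 1.92 + 7.52 + 27.2 + 871 + 9.01 = 916.65

916.65 s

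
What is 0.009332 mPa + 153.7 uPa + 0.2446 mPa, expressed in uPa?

407.632 uPa

In uPa:
  0.009332 mPa = 0.009332e3 uPa = 9.332
  153.7 uPa → 153.7
  0.2446 mPa = 0.2446e3 uPa = 244.6
Sum: 9.332 + 153.7 + 244.6 = 407.632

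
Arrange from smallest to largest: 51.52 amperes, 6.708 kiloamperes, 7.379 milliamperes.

51.52 amperes = 51.52 amperes
6.708 kiloamperes = 6708 amperes
7.379 milliamperes = 0.007379 amperes

7.379 milliamperes < 51.52 amperes < 6.708 kiloamperes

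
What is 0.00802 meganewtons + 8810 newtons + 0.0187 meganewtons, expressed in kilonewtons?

In kilonewtons:
  0.00802 meganewtons = 0.00802 × 10^3 kilonewtons = 8.02
  8810 newtons = 8810 × 10^-3 kilonewtons = 8.81
  0.0187 meganewtons = 0.0187 × 10^3 kilonewtons = 18.7
Sum: 8.02 + 8.81 + 18.7 = 35.53

35.53 kilonewtons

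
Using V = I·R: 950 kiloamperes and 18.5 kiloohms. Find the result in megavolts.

950 × 10^3 × 18.5 × 10^3 = 17575 × 10^6 V

17575 megavolts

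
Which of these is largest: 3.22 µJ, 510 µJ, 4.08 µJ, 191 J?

191 J

3.22 µJ = 0.00000322 J
510 µJ = 0.00051 J
4.08 µJ = 0.00000408 J
191 J = 191 J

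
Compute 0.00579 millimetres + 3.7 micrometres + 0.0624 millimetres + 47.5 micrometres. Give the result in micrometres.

In micrometres:
  0.00579 millimetres = 0.00579 × 10³ micrometres = 5.79
  3.7 micrometres → 3.7
  0.0624 millimetres = 0.0624 × 10³ micrometres = 62.4
  47.5 micrometres → 47.5
Sum: 5.79 + 3.7 + 62.4 + 47.5 = 119.39

119.39 micrometres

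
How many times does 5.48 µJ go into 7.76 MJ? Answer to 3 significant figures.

(7.76e6) / (5.48e-6) = 1.416e12

1420000000000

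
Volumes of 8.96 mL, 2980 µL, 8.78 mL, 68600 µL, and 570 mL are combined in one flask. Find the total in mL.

659.32 mL

In mL:
  8.96 mL → 8.96
  2980 µL = 2980e-3 mL = 2.98
  8.78 mL → 8.78
  68600 µL = 68600e-3 mL = 68.6
  570 mL → 570
Sum: 8.96 + 2.98 + 8.78 + 68.6 + 570 = 659.32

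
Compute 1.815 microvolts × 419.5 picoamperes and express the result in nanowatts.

1.815 × 10⁻⁶ × 419.5 × 10⁻¹² = 761.3925 × 10⁻¹⁸ W

0.0000007613925 nanowatts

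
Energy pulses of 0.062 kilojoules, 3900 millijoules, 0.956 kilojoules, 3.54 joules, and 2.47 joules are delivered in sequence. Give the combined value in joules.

1027.91 joules

In joules:
  0.062 kilojoules = 0.062 × 10³ joules = 62
  3900 millijoules = 3900 × 10⁻³ joules = 3.9
  0.956 kilojoules = 0.956 × 10³ joules = 956
  3.54 joules → 3.54
  2.47 joules → 2.47
Sum: 62 + 3.9 + 956 + 3.54 + 2.47 = 1027.91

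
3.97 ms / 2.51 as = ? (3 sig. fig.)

(3.97 × 10^-3) / (2.51 × 10^-18) = 1.582 × 10^15

1580000000000000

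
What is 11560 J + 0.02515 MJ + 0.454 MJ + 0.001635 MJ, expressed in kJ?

In kJ:
  11560 J = 11560 × 10^-3 kJ = 11.56
  0.02515 MJ = 0.02515 × 10^3 kJ = 25.15
  0.454 MJ = 0.454 × 10^3 kJ = 454
  0.001635 MJ = 0.001635 × 10^3 kJ = 1.635
Sum: 11.56 + 25.15 + 454 + 1.635 = 492.345

492.345 kJ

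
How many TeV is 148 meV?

milli = 10⁻³, tera = 10¹²; factor is 10⁻¹⁵.
148 × 10⁻¹⁵ = 0.000000000000148

0.000000000000148 TeV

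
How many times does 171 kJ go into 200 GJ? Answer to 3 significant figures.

1170000

(200 × 10^9) / (171 × 10^3) = 1.17 × 10^6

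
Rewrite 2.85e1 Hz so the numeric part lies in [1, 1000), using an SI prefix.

= 28.5 Hz; mantissa already in [1, 1000).

28.5 Hz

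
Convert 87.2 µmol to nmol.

micro = 10^-6, nano = 10^-9; factor is 10^3.
87.2 × 10^3 = 87200

87200 nmol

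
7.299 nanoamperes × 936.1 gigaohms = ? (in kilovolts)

7.299 × 10⁻⁹ × 936.1 × 10⁹ = 6832.5939 V

6.8325939 kilovolts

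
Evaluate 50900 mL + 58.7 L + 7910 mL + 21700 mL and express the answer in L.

139.21 L

In L:
  50900 mL = 50900e-3 L = 50.9
  58.7 L → 58.7
  7910 mL = 7910e-3 L = 7.91
  21700 mL = 21700e-3 L = 21.7
Sum: 50.9 + 58.7 + 7.91 + 21.7 = 139.21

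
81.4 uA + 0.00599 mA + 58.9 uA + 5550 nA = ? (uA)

In uA:
  81.4 uA → 81.4
  0.00599 mA = 0.00599e3 uA = 5.99
  58.9 uA → 58.9
  5550 nA = 5550e-3 uA = 5.55
Sum: 81.4 + 5.99 + 58.9 + 5.55 = 151.84

151.84 uA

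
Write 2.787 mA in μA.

2787 μA

milli = 1e-3, micro = 1e-6; factor is 1e3.
2.787 × 1e3 = 2787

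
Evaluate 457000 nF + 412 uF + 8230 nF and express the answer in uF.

In uF:
  457000 nF = 457000 × 10⁻³ uF = 457
  412 uF → 412
  8230 nF = 8230 × 10⁻³ uF = 8.23
Sum: 457 + 412 + 8.23 = 877.23

877.23 uF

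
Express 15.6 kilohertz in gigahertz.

0.0000156 gigahertz

kilo = 10^3, giga = 10^9; factor is 10^-6.
15.6 × 10^-6 = 0.0000156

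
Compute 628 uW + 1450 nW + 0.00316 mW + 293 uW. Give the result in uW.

925.61 uW

In uW:
  628 uW → 628
  1450 nW = 1450 × 10^-3 uW = 1.45
  0.00316 mW = 0.00316 × 10^3 uW = 3.16
  293 uW → 293
Sum: 628 + 1.45 + 3.16 + 293 = 925.61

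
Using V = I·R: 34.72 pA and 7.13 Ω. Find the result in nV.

34.72 × 10^-12 × 7.13 = 247.5536 × 10^-12 V

0.2475536 nV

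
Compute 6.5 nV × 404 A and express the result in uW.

6.5e-9 × 404 = 2626e-9 W

2.626 uW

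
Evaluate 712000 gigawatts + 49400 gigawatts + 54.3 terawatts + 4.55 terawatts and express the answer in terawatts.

820.25 terawatts

In terawatts:
  712000 gigawatts = 712000 × 10^-3 terawatts = 712
  49400 gigawatts = 49400 × 10^-3 terawatts = 49.4
  54.3 terawatts → 54.3
  4.55 terawatts → 4.55
Sum: 712 + 49.4 + 54.3 + 4.55 = 820.25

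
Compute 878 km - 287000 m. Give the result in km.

591 km

In km:
  878 km → 878
  287000 m = 287000 × 10⁻³ km = 287
Difference: 878 - 287 = 591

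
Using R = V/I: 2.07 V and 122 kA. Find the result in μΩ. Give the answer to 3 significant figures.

17.0 μΩ

(2.07) / (122e3) = 0.016967e-3 Ω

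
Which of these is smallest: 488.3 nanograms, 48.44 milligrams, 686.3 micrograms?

488.3 nanograms

488.3 nanograms = 0.0000004883 grams
48.44 milligrams = 0.04844 grams
686.3 micrograms = 0.0006863 grams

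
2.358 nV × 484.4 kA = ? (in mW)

2.358e-9 × 484.4e3 = 1142.2152e-6 W

1.1422152 mW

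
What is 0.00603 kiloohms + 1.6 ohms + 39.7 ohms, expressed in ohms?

47.33 ohms

In ohms:
  0.00603 kiloohms = 0.00603 × 10^3 ohms = 6.03
  1.6 ohms → 1.6
  39.7 ohms → 39.7
Sum: 6.03 + 1.6 + 39.7 = 47.33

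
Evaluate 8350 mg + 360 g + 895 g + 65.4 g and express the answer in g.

1328.75 g

In g:
  8350 mg = 8350 × 10⁻³ g = 8.35
  360 g → 360
  895 g → 895
  65.4 g → 65.4
Sum: 8.35 + 360 + 895 + 65.4 = 1328.75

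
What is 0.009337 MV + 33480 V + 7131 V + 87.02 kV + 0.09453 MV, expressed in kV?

In kV:
  0.009337 MV = 0.009337e3 kV = 9.337
  33480 V = 33480e-3 kV = 33.48
  7131 V = 7131e-3 kV = 7.131
  87.02 kV → 87.02
  0.09453 MV = 0.09453e3 kV = 94.53
Sum: 9.337 + 33.48 + 7.131 + 87.02 + 94.53 = 231.498

231.498 kV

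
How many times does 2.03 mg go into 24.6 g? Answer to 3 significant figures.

(24.6) / (2.03 × 10^-3) = 12.12 × 10^3

12100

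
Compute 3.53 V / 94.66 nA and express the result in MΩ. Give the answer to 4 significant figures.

37.29 MΩ

(3.53) / (94.66 × 10^-9) = 0.0372914 × 10^9 Ω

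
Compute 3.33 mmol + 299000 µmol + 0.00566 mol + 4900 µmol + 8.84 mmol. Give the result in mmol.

In mmol:
  3.33 mmol → 3.33
  299000 µmol = 299000 × 10⁻³ mmol = 299
  0.00566 mol = 0.00566 × 10³ mmol = 5.66
  4900 µmol = 4900 × 10⁻³ mmol = 4.9
  8.84 mmol → 8.84
Sum: 3.33 + 299 + 5.66 + 4.9 + 8.84 = 321.73

321.73 mmol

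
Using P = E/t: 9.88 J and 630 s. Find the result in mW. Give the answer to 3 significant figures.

(9.88) / (630) = 0.015683 W

15.7 mW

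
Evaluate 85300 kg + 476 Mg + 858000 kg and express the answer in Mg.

In Mg:
  85300 kg = 85300e-3 Mg = 85.3
  476 Mg → 476
  858000 kg = 858000e-3 Mg = 858
Sum: 85.3 + 476 + 858 = 1419.3

1419.3 Mg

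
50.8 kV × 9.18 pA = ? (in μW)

50.8 × 10^3 × 9.18 × 10^-12 = 466.344 × 10^-9 W

0.466344 μW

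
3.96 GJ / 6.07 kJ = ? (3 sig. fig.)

652000

(3.96 × 10^9) / (6.07 × 10^3) = 0.6524 × 10^6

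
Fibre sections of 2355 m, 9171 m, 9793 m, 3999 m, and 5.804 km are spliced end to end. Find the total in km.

31.122 km

In km:
  2355 m = 2355 × 10^-3 km = 2.355
  9171 m = 9171 × 10^-3 km = 9.171
  9793 m = 9793 × 10^-3 km = 9.793
  3999 m = 3999 × 10^-3 km = 3.999
  5.804 km → 5.804
Sum: 2.355 + 9.171 + 9.793 + 3.999 + 5.804 = 31.122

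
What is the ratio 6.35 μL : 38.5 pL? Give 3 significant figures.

165000

(6.35 × 10⁻⁶) / (38.5 × 10⁻¹²) = 0.1649 × 10⁶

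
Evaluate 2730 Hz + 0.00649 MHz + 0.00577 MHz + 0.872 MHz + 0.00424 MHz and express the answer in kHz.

891.23 kHz

In kHz:
  2730 Hz = 2730 × 10⁻³ kHz = 2.73
  0.00649 MHz = 0.00649 × 10³ kHz = 6.49
  0.00577 MHz = 0.00577 × 10³ kHz = 5.77
  0.872 MHz = 0.872 × 10³ kHz = 872
  0.00424 MHz = 0.00424 × 10³ kHz = 4.24
Sum: 2.73 + 6.49 + 5.77 + 872 + 4.24 = 891.23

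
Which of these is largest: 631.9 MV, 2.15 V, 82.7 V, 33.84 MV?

631.9 MV

631.9 MV = 631900000 V
2.15 V = 2.15 V
82.7 V = 82.7 V
33.84 MV = 33840000 V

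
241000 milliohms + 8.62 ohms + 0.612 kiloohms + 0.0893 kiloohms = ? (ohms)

950.92 ohms

In ohms:
  241000 milliohms = 241000e-3 ohms = 241
  8.62 ohms → 8.62
  0.612 kiloohms = 0.612e3 ohms = 612
  0.0893 kiloohms = 0.0893e3 ohms = 89.3
Sum: 241 + 8.62 + 612 + 89.3 = 950.92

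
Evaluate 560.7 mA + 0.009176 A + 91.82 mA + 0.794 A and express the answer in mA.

1455.696 mA

In mA:
  560.7 mA → 560.7
  0.009176 A = 0.009176 × 10³ mA = 9.176
  91.82 mA → 91.82
  0.794 A = 0.794 × 10³ mA = 794
Sum: 560.7 + 9.176 + 91.82 + 794 = 1455.696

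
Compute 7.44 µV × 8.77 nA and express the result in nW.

0.0000652488 nW

7.44 × 10⁻⁶ × 8.77 × 10⁻⁹ = 65.2488 × 10⁻¹⁵ W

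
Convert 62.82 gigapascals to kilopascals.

giga = 10⁹, kilo = 10³; factor is 10⁶.
62.82 × 10⁶ = 62820000

62820000 kilopascals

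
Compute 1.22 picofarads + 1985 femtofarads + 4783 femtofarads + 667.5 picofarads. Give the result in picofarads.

In picofarads:
  1.22 picofarads → 1.22
  1985 femtofarads = 1985 × 10⁻³ picofarads = 1.985
  4783 femtofarads = 4783 × 10⁻³ picofarads = 4.783
  667.5 picofarads → 667.5
Sum: 1.22 + 1.985 + 4.783 + 667.5 = 675.488

675.488 picofarads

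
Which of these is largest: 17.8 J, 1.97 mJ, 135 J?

17.8 J = 17.8 J
1.97 mJ = 0.00197 J
135 J = 135 J

135 J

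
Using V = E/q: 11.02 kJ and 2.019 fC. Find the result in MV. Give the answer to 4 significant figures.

5458000000000 MV

(11.02 × 10³) / (2.019 × 10⁻¹⁵) = 5.45815 × 10¹⁸ V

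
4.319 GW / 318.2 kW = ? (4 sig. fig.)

(4.319e9) / (318.2e3) = 0.013573e6

13570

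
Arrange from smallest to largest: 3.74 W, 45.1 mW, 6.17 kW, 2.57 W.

45.1 mW < 2.57 W < 3.74 W < 6.17 kW

3.74 W = 3.74 W
45.1 mW = 0.0451 W
6.17 kW = 6170 W
2.57 W = 2.57 W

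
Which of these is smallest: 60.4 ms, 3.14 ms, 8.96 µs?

60.4 ms = 0.0604 s
3.14 ms = 0.00314 s
8.96 µs = 0.00000896 s

8.96 µs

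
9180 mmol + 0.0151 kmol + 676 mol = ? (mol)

In mol:
  9180 mmol = 9180 × 10⁻³ mol = 9.18
  0.0151 kmol = 0.0151 × 10³ mol = 15.1
  676 mol → 676
Sum: 9.18 + 15.1 + 676 = 700.28

700.28 mol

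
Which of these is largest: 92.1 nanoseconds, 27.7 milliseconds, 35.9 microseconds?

92.1 nanoseconds = 0.0000000921 seconds
27.7 milliseconds = 0.0277 seconds
35.9 microseconds = 0.0000359 seconds

27.7 milliseconds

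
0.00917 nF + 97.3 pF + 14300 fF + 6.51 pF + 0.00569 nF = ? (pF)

132.97 pF

In pF:
  0.00917 nF = 0.00917 × 10³ pF = 9.17
  97.3 pF → 97.3
  14300 fF = 14300 × 10⁻³ pF = 14.3
  6.51 pF → 6.51
  0.00569 nF = 0.00569 × 10³ pF = 5.69
Sum: 9.17 + 97.3 + 14.3 + 6.51 + 5.69 = 132.97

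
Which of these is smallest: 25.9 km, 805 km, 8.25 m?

25.9 km = 25900 m
805 km = 805000 m
8.25 m = 8.25 m

8.25 m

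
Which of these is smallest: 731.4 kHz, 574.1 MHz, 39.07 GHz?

731.4 kHz = 731400 Hz
574.1 MHz = 574100000 Hz
39.07 GHz = 39070000000 Hz

731.4 kHz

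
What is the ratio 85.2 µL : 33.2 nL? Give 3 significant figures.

(85.2 × 10⁻⁶) / (33.2 × 10⁻⁹) = 2.566 × 10³

2570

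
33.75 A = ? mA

(no prefix) = 1e0, milli = 1e-3; factor is 1e3.
33.75 × 1e3 = 33750

33750 mA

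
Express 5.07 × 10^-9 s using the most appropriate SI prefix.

= 5.07 × 10^-9 s; 10^-9 is nano.

5.07 ns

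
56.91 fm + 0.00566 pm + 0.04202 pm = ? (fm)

In fm:
  56.91 fm → 56.91
  0.00566 pm = 0.00566 × 10³ fm = 5.66
  0.04202 pm = 0.04202 × 10³ fm = 42.02
Sum: 56.91 + 5.66 + 42.02 = 104.59

104.59 fm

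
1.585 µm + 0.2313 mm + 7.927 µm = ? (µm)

In µm:
  1.585 µm → 1.585
  0.2313 mm = 0.2313 × 10³ µm = 231.3
  7.927 µm → 7.927
Sum: 1.585 + 231.3 + 7.927 = 240.812

240.812 µm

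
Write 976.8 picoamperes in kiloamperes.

pico = 10^-12, kilo = 10^3; factor is 10^-15.
976.8 × 10^-15 = 0.0000000000009768

0.0000000000009768 kiloamperes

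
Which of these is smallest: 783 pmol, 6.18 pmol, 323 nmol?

783 pmol = 0.000000000783 mol
6.18 pmol = 0.00000000000618 mol
323 nmol = 0.000000323 mol

6.18 pmol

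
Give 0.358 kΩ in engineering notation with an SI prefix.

358 Ω

= 358 Ω; mantissa already in [1, 1000).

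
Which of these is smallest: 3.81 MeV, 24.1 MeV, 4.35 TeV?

3.81 MeV = 3810000 eV
24.1 MeV = 24100000 eV
4.35 TeV = 4350000000000 eV

3.81 MeV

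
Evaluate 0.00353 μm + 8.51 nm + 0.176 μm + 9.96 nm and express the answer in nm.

In nm:
  0.00353 μm = 0.00353 × 10^3 nm = 3.53
  8.51 nm → 8.51
  0.176 μm = 0.176 × 10^3 nm = 176
  9.96 nm → 9.96
Sum: 3.53 + 8.51 + 176 + 9.96 = 198

198 nm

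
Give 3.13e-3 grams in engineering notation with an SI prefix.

3.13 milligrams

= 3.13e-3 grams; 1e-3 is milli.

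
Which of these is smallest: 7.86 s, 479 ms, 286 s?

479 ms

7.86 s = 7.86 s
479 ms = 0.479 s
286 s = 286 s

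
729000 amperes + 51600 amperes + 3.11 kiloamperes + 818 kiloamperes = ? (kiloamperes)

1601.71 kiloamperes

In kiloamperes:
  729000 amperes = 729000 × 10⁻³ kiloamperes = 729
  51600 amperes = 51600 × 10⁻³ kiloamperes = 51.6
  3.11 kiloamperes → 3.11
  818 kiloamperes → 818
Sum: 729 + 51.6 + 3.11 + 818 = 1601.71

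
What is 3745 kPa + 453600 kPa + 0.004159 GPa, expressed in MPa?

461.504 MPa

In MPa:
  3745 kPa = 3745 × 10^-3 MPa = 3.745
  453600 kPa = 453600 × 10^-3 MPa = 453.6
  0.004159 GPa = 0.004159 × 10^3 MPa = 4.159
Sum: 3.745 + 453.6 + 4.159 = 461.504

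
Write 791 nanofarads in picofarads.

791000 picofarads

nano = 10^-9, pico = 10^-12; factor is 10^3.
791 × 10^3 = 791000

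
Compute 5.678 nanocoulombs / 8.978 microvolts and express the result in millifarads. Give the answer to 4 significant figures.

0.6324 millifarads

(5.678 × 10^-9) / (8.978 × 10^-6) = 0.632435 × 10^-3 F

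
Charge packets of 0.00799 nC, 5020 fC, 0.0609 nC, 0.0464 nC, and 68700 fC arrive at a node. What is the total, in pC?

189.01 pC

In pC:
  0.00799 nC = 0.00799 × 10^3 pC = 7.99
  5020 fC = 5020 × 10^-3 pC = 5.02
  0.0609 nC = 0.0609 × 10^3 pC = 60.9
  0.0464 nC = 0.0464 × 10^3 pC = 46.4
  68700 fC = 68700 × 10^-3 pC = 68.7
Sum: 7.99 + 5.02 + 60.9 + 46.4 + 68.7 = 189.01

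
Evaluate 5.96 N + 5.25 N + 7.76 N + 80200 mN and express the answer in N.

99.17 N

In N:
  5.96 N → 5.96
  5.25 N → 5.25
  7.76 N → 7.76
  80200 mN = 80200 × 10⁻³ N = 80.2
Sum: 5.96 + 5.25 + 7.76 + 80.2 = 99.17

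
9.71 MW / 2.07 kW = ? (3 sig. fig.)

4690

(9.71 × 10⁶) / (2.07 × 10³) = 4.691 × 10³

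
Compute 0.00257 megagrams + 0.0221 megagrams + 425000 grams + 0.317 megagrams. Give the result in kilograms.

766.67 kilograms

In kilograms:
  0.00257 megagrams = 0.00257e3 kilograms = 2.57
  0.0221 megagrams = 0.0221e3 kilograms = 22.1
  425000 grams = 425000e-3 kilograms = 425
  0.317 megagrams = 0.317e3 kilograms = 317
Sum: 2.57 + 22.1 + 425 + 317 = 766.67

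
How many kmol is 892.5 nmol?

0.0000000008925 kmol

nano = 10^-9, kilo = 10^3; factor is 10^-12.
892.5 × 10^-12 = 0.0000000008925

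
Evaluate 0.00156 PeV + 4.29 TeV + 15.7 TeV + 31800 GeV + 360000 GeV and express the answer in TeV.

In TeV:
  0.00156 PeV = 0.00156e3 TeV = 1.56
  4.29 TeV → 4.29
  15.7 TeV → 15.7
  31800 GeV = 31800e-3 TeV = 31.8
  360000 GeV = 360000e-3 TeV = 360
Sum: 1.56 + 4.29 + 15.7 + 31.8 + 360 = 413.35

413.35 TeV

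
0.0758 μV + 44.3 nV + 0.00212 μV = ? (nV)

In nV:
  0.0758 μV = 0.0758e3 nV = 75.8
  44.3 nV → 44.3
  0.00212 μV = 0.00212e3 nV = 2.12
Sum: 75.8 + 44.3 + 2.12 = 122.22

122.22 nV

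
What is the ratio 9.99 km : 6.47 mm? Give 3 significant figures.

1540000

(9.99 × 10³) / (6.47 × 10⁻³) = 1.544 × 10⁶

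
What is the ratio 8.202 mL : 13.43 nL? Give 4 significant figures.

(8.202 × 10^-3) / (13.43 × 10^-9) = 0.61072 × 10^6

610700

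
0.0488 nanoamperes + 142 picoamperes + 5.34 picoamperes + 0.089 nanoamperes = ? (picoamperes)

In picoamperes:
  0.0488 nanoamperes = 0.0488 × 10^3 picoamperes = 48.8
  142 picoamperes → 142
  5.34 picoamperes → 5.34
  0.089 nanoamperes = 0.089 × 10^3 picoamperes = 89
Sum: 48.8 + 142 + 5.34 + 89 = 285.14

285.14 picoamperes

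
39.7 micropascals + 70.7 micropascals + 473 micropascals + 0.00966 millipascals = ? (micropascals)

593.06 micropascals

In micropascals:
  39.7 micropascals → 39.7
  70.7 micropascals → 70.7
  473 micropascals → 473
  0.00966 millipascals = 0.00966e3 micropascals = 9.66
Sum: 39.7 + 70.7 + 473 + 9.66 = 593.06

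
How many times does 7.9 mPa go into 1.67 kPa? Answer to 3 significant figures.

(1.67e3) / (7.9e-3) = 0.2114e6

211000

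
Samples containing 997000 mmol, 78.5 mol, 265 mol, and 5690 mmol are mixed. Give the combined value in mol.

In mol:
  997000 mmol = 997000 × 10⁻³ mol = 997
  78.5 mol → 78.5
  265 mol → 265
  5690 mmol = 5690 × 10⁻³ mol = 5.69
Sum: 997 + 78.5 + 265 + 5.69 = 1346.19

1346.19 mol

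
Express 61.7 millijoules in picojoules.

milli = 1e-3, pico = 1e-12; factor is 1e9.
61.7 × 1e9 = 61700000000

61700000000 picojoules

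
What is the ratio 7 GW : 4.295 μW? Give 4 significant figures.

(7 × 10^9) / (4.295 × 10^-6) = 1.6298 × 10^15

1630000000000000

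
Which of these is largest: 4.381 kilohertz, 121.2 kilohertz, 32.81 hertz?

121.2 kilohertz

4.381 kilohertz = 4381 hertz
121.2 kilohertz = 121200 hertz
32.81 hertz = 32.81 hertz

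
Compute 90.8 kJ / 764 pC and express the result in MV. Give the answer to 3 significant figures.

119000000 MV

(90.8e3) / (764e-12) = 0.11885e15 V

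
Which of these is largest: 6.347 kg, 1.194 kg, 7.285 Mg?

7.285 Mg

6.347 kg = 6347 g
1.194 kg = 1194 g
7.285 Mg = 7285000 g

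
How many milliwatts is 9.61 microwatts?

micro = 1e-6, milli = 1e-3; factor is 1e-3.
9.61 × 1e-3 = 0.00961

0.00961 milliwatts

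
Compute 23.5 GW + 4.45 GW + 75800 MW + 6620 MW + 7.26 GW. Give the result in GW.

In GW:
  23.5 GW → 23.5
  4.45 GW → 4.45
  75800 MW = 75800 × 10^-3 GW = 75.8
  6620 MW = 6620 × 10^-3 GW = 6.62
  7.26 GW → 7.26
Sum: 23.5 + 4.45 + 75.8 + 6.62 + 7.26 = 117.63

117.63 GW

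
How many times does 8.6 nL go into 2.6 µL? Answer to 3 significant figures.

(2.6e-6) / (8.6e-9) = 0.3023e3

302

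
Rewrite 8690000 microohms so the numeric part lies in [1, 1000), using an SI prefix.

8.69 ohms

= 8.69 ohms; mantissa already in [1, 1000).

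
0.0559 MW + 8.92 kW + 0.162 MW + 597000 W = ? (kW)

In kW:
  0.0559 MW = 0.0559 × 10^3 kW = 55.9
  8.92 kW → 8.92
  0.162 MW = 0.162 × 10^3 kW = 162
  597000 W = 597000 × 10^-3 kW = 597
Sum: 55.9 + 8.92 + 162 + 597 = 823.82

823.82 kW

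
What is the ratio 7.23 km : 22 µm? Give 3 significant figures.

(7.23e3) / (22e-6) = 0.3286e9

329000000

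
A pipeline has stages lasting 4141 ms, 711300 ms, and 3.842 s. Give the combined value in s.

719.283 s

In s:
  4141 ms = 4141 × 10^-3 s = 4.141
  711300 ms = 711300 × 10^-3 s = 711.3
  3.842 s → 3.842
Sum: 4.141 + 711.3 + 3.842 = 719.283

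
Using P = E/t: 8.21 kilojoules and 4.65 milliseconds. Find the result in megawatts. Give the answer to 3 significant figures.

1.77 megawatts

(8.21 × 10³) / (4.65 × 10⁻³) = 1.7656 × 10⁶ W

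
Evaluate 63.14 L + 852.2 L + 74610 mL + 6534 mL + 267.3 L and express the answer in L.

In L:
  63.14 L → 63.14
  852.2 L → 852.2
  74610 mL = 74610 × 10⁻³ L = 74.61
  6534 mL = 6534 × 10⁻³ L = 6.534
  267.3 L → 267.3
Sum: 63.14 + 852.2 + 74.61 + 6.534 + 267.3 = 1263.784

1263.784 L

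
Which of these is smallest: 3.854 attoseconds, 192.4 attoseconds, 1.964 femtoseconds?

3.854 attoseconds = 0.000000000000000003854 seconds
192.4 attoseconds = 0.0000000000000001924 seconds
1.964 femtoseconds = 0.000000000000001964 seconds

3.854 attoseconds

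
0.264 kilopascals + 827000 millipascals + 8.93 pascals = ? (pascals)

1099.93 pascals

In pascals:
  0.264 kilopascals = 0.264 × 10^3 pascals = 264
  827000 millipascals = 827000 × 10^-3 pascals = 827
  8.93 pascals → 8.93
Sum: 264 + 827 + 8.93 = 1099.93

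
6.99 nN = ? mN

0.00000699 mN

nano = 1e-9, milli = 1e-3; factor is 1e-6.
6.99 × 1e-6 = 0.00000699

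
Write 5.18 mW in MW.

milli = 1e-3, mega = 1e6; factor is 1e-9.
5.18 × 1e-9 = 0.00000000518

0.00000000518 MW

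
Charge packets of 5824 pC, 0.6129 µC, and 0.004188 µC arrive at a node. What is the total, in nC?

In nC:
  5824 pC = 5824 × 10⁻³ nC = 5.824
  0.6129 µC = 0.6129 × 10³ nC = 612.9
  0.004188 µC = 0.004188 × 10³ nC = 4.188
Sum: 5.824 + 612.9 + 4.188 = 622.912

622.912 nC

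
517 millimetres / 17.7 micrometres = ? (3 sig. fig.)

(517 × 10^-3) / (17.7 × 10^-6) = 29.21 × 10^3

29200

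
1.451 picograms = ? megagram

pico = 10^-12, mega = 10^6; factor is 10^-18.
1.451 × 10^-18 = 0.000000000000000001451

0.000000000000000001451 megagrams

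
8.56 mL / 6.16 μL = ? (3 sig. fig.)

1390

(8.56 × 10^-3) / (6.16 × 10^-6) = 1.39 × 10^3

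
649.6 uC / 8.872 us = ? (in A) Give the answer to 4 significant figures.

73.22 A

(649.6 × 10^-6) / (8.872 × 10^-6) = 73.2191 A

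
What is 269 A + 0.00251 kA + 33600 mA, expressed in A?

In A:
  269 A → 269
  0.00251 kA = 0.00251 × 10³ A = 2.51
  33600 mA = 33600 × 10⁻³ A = 33.6
Sum: 269 + 2.51 + 33.6 = 305.11

305.11 A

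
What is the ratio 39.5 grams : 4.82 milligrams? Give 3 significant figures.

(39.5) / (4.82 × 10^-3) = 8.195 × 10^3

8200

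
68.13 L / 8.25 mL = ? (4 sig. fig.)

(68.13) / (8.25 × 10^-3) = 8.2582 × 10^3

8258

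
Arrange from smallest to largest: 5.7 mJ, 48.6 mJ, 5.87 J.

5.7 mJ = 0.0057 J
48.6 mJ = 0.0486 J
5.87 J = 5.87 J

5.7 mJ < 48.6 mJ < 5.87 J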